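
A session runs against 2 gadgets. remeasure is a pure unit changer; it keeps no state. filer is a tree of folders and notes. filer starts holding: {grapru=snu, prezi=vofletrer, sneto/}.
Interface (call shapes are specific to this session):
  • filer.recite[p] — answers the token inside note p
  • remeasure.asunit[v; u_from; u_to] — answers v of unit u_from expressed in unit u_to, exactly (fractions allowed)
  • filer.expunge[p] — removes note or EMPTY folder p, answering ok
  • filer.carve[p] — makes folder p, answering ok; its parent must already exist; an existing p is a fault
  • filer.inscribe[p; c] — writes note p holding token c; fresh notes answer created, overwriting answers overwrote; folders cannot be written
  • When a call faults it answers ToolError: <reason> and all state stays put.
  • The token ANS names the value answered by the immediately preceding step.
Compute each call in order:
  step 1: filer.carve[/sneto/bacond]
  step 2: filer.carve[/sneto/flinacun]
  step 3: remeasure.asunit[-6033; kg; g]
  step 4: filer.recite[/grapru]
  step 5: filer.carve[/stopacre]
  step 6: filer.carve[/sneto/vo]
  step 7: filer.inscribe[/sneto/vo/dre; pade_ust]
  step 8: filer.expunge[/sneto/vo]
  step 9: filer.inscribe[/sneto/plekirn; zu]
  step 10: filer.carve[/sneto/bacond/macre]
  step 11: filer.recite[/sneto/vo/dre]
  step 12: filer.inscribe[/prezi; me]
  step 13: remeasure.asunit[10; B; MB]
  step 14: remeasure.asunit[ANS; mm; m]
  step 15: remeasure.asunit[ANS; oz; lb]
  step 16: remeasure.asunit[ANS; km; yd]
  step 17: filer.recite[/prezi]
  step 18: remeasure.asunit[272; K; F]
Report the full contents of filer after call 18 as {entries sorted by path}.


Answer: {grapru=snu, prezi=me, sneto/, sneto/bacond/, sneto/bacond/macre/, sneto/flinacun/, sneto/plekirn=zu, sneto/vo/, sneto/vo/dre=pade_ust, stopacre/}

Derivation:
;; 1. filer.carve(p: /sneto/bacond) => ok
;; 2. filer.carve(p: /sneto/flinacun) => ok
;; 3. remeasure.asunit(v: -6033, u_from: kg, u_to: g) => -6033000
;; 4. filer.recite(p: /grapru) => snu
;; 5. filer.carve(p: /stopacre) => ok
;; 6. filer.carve(p: /sneto/vo) => ok
;; 7. filer.inscribe(p: /sneto/vo/dre, c: pade_ust) => created
;; 8. filer.expunge(p: /sneto/vo) => ToolError: not empty
;; 9. filer.inscribe(p: /sneto/plekirn, c: zu) => created
;; 10. filer.carve(p: /sneto/bacond/macre) => ok
;; 11. filer.recite(p: /sneto/vo/dre) => pade_ust
;; 12. filer.inscribe(p: /prezi, c: me) => overwrote
;; 13. remeasure.asunit(v: 10, u_from: B, u_to: MB) => 1/100000
;; 14. remeasure.asunit(v: ANS, u_from: mm, u_to: m) => 1/100000000
;; 15. remeasure.asunit(v: ANS, u_from: oz, u_to: lb) => 1/1600000000
;; 16. remeasure.asunit(v: ANS, u_from: km, u_to: yd) => 1/1463040
;; 17. filer.recite(p: /prezi) => me
;; 18. remeasure.asunit(v: 272, u_from: K, u_to: F) => 2993/100


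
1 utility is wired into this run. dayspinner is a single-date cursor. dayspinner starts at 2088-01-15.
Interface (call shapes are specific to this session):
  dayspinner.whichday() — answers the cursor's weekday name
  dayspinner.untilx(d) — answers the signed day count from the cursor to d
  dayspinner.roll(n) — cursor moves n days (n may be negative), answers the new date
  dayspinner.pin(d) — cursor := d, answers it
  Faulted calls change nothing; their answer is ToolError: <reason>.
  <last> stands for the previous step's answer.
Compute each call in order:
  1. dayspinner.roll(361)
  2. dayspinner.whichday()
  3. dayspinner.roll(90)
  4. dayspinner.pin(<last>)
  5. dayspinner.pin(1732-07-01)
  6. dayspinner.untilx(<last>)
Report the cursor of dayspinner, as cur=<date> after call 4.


Answer: cur=2089-04-10

Derivation:
CALL dayspinner.roll[n: 361]
RET  2089-01-10
CALL dayspinner.whichday[]
RET  Monday
CALL dayspinner.roll[n: 90]
RET  2089-04-10
CALL dayspinner.pin[d: <last>]
RET  2089-04-10
CALL dayspinner.pin[d: 1732-07-01]
RET  1732-07-01
CALL dayspinner.untilx[d: <last>]
RET  0


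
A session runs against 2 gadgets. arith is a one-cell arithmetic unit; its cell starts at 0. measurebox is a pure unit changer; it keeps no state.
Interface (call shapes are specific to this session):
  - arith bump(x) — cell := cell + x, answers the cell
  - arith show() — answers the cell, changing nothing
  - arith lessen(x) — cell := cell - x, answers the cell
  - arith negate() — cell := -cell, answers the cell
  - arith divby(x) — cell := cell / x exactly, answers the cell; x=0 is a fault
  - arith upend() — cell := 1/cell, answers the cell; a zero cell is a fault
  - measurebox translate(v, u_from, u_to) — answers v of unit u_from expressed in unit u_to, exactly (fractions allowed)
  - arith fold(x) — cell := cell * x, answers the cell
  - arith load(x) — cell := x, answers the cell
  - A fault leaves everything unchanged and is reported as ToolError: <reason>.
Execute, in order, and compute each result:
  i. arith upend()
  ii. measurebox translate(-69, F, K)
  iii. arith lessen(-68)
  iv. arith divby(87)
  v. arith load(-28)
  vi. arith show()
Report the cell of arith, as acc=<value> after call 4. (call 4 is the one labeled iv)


I invoke arith upend(), yielding ToolError: reciprocal of zero.
Now I run measurebox translate passing v=-69, u_from=F, u_to=K, and see 39067/180.
Now I run arith lessen passing x=-68, which returns 68.
Then arith divby passing x=87: 68/87.
Next I call arith load passing x=-28, — result: -28.
I run arith show: -28.

Answer: acc=68/87


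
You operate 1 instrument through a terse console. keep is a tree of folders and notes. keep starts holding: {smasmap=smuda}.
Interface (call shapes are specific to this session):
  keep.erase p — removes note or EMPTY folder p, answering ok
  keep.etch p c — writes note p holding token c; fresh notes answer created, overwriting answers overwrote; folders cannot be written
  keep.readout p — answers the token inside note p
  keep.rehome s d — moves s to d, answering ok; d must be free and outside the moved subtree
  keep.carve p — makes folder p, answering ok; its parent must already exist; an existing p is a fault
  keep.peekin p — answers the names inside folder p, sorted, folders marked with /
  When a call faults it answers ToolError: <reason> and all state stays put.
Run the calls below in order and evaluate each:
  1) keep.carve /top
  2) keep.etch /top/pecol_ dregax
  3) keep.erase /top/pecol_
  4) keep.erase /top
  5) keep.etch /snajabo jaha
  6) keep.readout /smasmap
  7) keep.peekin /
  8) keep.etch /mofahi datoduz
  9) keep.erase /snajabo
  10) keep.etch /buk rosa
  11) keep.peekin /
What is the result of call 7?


Do: keep.carve[p='/top']
See: ok
Do: keep.etch[p='/top/pecol_'; c='dregax']
See: created
Do: keep.erase[p='/top/pecol_']
See: ok
Do: keep.erase[p='/top']
See: ok
Do: keep.etch[p='/snajabo'; c='jaha']
See: created
Do: keep.readout[p='/smasmap']
See: smuda
Do: keep.peekin[p='/']
See: [smasmap, snajabo]
Do: keep.etch[p='/mofahi'; c='datoduz']
See: created
Do: keep.erase[p='/snajabo']
See: ok
Do: keep.etch[p='/buk'; c='rosa']
See: created
Do: keep.peekin[p='/']
See: [buk, mofahi, smasmap]

Answer: [smasmap, snajabo]


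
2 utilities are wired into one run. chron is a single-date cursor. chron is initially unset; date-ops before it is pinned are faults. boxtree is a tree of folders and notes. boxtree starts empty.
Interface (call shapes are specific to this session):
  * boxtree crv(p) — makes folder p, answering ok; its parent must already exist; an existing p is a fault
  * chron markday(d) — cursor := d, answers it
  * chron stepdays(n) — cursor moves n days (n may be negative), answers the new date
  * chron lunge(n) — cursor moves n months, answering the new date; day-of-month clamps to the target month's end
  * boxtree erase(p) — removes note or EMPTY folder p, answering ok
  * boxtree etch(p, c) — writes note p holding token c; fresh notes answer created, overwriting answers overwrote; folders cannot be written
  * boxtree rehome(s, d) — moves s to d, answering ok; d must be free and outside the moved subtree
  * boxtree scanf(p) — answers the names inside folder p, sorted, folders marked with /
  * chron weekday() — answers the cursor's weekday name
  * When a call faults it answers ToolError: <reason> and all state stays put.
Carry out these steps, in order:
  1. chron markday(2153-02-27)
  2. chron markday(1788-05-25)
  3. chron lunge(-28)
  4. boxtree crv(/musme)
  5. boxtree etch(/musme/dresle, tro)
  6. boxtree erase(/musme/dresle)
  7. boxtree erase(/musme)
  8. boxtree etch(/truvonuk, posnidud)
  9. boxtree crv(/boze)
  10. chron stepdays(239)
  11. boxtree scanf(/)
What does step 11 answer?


$ chron markday 2153-02-27
  2153-02-27
$ chron markday 1788-05-25
  1788-05-25
$ chron lunge -28
  1786-01-25
$ boxtree crv /musme
  ok
$ boxtree etch /musme/dresle tro
  created
$ boxtree erase /musme/dresle
  ok
$ boxtree erase /musme
  ok
$ boxtree etch /truvonuk posnidud
  created
$ boxtree crv /boze
  ok
$ chron stepdays 239
  1786-09-21
$ boxtree scanf /
  [boze/, truvonuk]

Answer: [boze/, truvonuk]


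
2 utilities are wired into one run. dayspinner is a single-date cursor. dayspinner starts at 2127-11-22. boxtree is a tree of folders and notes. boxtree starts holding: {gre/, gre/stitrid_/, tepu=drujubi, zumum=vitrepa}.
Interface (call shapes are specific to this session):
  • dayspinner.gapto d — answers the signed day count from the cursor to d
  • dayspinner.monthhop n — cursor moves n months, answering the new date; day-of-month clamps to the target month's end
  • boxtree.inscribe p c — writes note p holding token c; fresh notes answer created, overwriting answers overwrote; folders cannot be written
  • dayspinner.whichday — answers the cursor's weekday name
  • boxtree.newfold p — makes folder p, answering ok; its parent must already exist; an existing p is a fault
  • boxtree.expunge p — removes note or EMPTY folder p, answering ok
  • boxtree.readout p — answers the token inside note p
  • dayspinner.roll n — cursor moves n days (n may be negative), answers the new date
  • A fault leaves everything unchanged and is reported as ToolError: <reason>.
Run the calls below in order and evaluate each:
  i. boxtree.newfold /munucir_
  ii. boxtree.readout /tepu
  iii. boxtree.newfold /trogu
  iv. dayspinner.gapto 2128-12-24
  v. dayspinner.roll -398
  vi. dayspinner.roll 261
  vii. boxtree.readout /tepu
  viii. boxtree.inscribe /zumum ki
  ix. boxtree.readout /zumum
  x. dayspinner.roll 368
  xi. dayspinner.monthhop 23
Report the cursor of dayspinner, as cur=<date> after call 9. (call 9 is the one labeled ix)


> boxtree.newfold p→/munucir_
  ok
> boxtree.readout p→/tepu
  drujubi
> boxtree.newfold p→/trogu
  ok
> dayspinner.gapto d→2128-12-24
  398
> dayspinner.roll n→-398
  2126-10-20
> dayspinner.roll n→261
  2127-07-08
> boxtree.readout p→/tepu
  drujubi
> boxtree.inscribe p→/zumum c→ki
  overwrote
> boxtree.readout p→/zumum
  ki
> dayspinner.roll n→368
  2128-07-10
> dayspinner.monthhop n→23
  2130-06-10

Answer: cur=2127-07-08


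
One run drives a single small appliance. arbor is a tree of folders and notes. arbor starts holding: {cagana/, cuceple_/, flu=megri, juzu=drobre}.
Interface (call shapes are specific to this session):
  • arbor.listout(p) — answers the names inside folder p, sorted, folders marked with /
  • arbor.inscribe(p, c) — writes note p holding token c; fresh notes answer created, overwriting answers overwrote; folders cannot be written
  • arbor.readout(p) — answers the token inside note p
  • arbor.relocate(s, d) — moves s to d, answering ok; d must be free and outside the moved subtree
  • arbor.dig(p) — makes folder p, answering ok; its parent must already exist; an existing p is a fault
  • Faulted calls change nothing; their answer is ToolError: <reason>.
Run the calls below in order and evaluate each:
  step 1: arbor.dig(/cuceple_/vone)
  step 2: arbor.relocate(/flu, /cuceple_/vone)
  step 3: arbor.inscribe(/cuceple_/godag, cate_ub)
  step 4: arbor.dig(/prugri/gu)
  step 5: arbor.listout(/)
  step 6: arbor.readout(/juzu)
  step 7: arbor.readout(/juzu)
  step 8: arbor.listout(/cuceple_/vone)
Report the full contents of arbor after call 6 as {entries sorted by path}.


Answer: {cagana/, cuceple_/, cuceple_/godag=cate_ub, cuceple_/vone/, flu=megri, juzu=drobre}

Derivation:
==> arbor.dig(p→/cuceple_/vone)
<== ok
==> arbor.relocate(s→/flu, d→/cuceple_/vone)
<== ToolError: exists
==> arbor.inscribe(p→/cuceple_/godag, c→cate_ub)
<== created
==> arbor.dig(p→/prugri/gu)
<== ToolError: no parent
==> arbor.listout(p→/)
<== [cagana/, cuceple_/, flu, juzu]
==> arbor.readout(p→/juzu)
<== drobre
==> arbor.readout(p→/juzu)
<== drobre
==> arbor.listout(p→/cuceple_/vone)
<== []


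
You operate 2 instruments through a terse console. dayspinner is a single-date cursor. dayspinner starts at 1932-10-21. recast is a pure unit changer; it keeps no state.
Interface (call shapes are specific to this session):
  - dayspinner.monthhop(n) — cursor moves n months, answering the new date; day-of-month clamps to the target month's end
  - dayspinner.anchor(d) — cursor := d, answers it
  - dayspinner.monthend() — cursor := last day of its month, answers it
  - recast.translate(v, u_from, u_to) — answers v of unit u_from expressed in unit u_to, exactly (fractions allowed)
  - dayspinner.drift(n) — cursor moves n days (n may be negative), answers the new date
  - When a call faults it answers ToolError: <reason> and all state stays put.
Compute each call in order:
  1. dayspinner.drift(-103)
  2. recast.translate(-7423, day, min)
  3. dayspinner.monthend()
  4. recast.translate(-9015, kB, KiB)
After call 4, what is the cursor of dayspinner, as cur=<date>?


Answer: cur=1932-07-31

Derivation:
[in] dayspinner.drift -103
:: 1932-07-10
[in] recast.translate -7423 day min
:: -10689120
[in] dayspinner.monthend
:: 1932-07-31
[in] recast.translate -9015 kB KiB
:: -1126875/128


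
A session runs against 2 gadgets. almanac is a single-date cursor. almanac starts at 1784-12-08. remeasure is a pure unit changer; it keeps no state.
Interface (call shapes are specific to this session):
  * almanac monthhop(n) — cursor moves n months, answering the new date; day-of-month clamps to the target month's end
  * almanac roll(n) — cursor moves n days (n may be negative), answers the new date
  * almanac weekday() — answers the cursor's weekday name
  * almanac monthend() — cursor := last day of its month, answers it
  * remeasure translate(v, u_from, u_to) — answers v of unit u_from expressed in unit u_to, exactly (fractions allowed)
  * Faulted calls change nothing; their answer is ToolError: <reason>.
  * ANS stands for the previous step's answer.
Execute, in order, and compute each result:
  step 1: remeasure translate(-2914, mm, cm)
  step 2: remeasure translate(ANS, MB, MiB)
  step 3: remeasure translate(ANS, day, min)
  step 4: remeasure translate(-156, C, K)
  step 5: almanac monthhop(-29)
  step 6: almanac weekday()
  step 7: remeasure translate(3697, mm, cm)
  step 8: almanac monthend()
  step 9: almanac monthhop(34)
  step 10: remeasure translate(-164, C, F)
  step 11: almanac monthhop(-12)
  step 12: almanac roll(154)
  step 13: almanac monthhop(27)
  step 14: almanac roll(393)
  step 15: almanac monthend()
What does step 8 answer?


# 1. remeasure translate(v=-2914, u_from=mm, u_to=cm) => -1457/5
# 2. remeasure translate(v=ANS, u_from=MB, u_to=MiB) => -4553125/16384
# 3. remeasure translate(v=ANS, u_from=day, u_to=min) => -204890625/512
# 4. remeasure translate(v=-156, u_from=C, u_to=K) => 2343/20
# 5. almanac monthhop(n=-29) => 1782-07-08
# 6. almanac weekday() => Monday
# 7. remeasure translate(v=3697, u_from=mm, u_to=cm) => 3697/10
# 8. almanac monthend() => 1782-07-31
# 9. almanac monthhop(n=34) => 1785-05-31
# 10. remeasure translate(v=-164, u_from=C, u_to=F) => -1316/5
# 11. almanac monthhop(n=-12) => 1784-05-31
# 12. almanac roll(n=154) => 1784-11-01
# 13. almanac monthhop(n=27) => 1787-02-01
# 14. almanac roll(n=393) => 1788-02-29
# 15. almanac monthend() => 1788-02-29

Answer: 1782-07-31


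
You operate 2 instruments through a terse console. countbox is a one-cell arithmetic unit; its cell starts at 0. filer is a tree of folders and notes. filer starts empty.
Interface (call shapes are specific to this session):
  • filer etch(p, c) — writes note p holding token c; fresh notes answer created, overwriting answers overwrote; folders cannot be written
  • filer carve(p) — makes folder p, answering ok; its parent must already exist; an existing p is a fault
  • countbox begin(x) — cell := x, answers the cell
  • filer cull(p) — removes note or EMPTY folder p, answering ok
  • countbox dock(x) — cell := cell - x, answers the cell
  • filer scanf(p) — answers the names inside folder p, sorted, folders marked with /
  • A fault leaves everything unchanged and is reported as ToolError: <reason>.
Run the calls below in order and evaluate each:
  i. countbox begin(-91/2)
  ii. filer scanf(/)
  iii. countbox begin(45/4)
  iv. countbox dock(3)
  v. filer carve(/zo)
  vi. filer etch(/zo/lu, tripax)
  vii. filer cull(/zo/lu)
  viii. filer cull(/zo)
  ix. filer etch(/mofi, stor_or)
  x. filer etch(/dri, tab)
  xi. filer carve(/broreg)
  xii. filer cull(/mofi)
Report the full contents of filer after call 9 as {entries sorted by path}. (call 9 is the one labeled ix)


Answer: {mofi=stor_or}

Derivation:
// countbox begin(x: -91/2) => -91/2
// filer scanf(p: /) => []
// countbox begin(x: 45/4) => 45/4
// countbox dock(x: 3) => 33/4
// filer carve(p: /zo) => ok
// filer etch(p: /zo/lu, c: tripax) => created
// filer cull(p: /zo/lu) => ok
// filer cull(p: /zo) => ok
// filer etch(p: /mofi, c: stor_or) => created
// filer etch(p: /dri, c: tab) => created
// filer carve(p: /broreg) => ok
// filer cull(p: /mofi) => ok


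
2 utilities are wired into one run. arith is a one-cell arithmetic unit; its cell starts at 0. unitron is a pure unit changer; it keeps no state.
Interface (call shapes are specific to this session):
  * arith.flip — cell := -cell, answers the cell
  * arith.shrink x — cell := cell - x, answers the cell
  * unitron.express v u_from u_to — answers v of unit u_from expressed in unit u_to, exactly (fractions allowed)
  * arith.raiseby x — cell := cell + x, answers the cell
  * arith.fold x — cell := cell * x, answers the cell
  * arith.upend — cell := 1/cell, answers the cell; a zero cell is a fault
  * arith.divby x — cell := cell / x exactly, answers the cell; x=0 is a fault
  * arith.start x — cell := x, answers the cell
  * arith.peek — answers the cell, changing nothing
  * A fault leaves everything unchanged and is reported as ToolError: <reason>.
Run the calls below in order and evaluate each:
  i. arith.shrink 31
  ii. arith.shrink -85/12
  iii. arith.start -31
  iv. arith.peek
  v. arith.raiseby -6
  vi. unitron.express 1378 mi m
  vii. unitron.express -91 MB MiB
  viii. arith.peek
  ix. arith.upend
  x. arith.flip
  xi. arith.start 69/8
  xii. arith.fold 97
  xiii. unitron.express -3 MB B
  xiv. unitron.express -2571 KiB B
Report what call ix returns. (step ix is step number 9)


Answer: -1/37

Derivation:
> shrink x='31'
  -31
> shrink x='-85/12'
  -287/12
> start x='-31'
  -31
> peek
  -31
> raiseby x='-6'
  -37
> express v='1378' u_from='mi' u_to='m'
  277209504/125
> express v='-91' u_from='MB' u_to='MiB'
  -1421875/16384
> peek
  -37
> upend
  -1/37
> flip
  1/37
> start x='69/8'
  69/8
> fold x='97'
  6693/8
> express v='-3' u_from='MB' u_to='B'
  -3000000
> express v='-2571' u_from='KiB' u_to='B'
  -2632704


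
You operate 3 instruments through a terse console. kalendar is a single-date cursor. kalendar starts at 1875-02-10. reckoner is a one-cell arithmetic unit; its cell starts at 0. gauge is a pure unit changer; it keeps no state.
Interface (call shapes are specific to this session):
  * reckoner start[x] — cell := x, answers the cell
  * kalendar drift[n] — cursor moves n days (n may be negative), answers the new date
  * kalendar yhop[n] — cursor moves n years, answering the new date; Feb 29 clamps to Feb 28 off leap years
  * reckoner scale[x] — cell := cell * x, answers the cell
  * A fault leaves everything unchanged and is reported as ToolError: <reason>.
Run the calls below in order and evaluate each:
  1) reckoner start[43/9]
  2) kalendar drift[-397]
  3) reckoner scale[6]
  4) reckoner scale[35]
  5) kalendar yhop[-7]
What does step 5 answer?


Answer: 1867-01-09

Derivation:
·→ reckoner start(x='43/9')
·← 43/9
·→ kalendar drift(n='-397')
·← 1874-01-09
·→ reckoner scale(x='6')
·← 86/3
·→ reckoner scale(x='35')
·← 3010/3
·→ kalendar yhop(n='-7')
·← 1867-01-09


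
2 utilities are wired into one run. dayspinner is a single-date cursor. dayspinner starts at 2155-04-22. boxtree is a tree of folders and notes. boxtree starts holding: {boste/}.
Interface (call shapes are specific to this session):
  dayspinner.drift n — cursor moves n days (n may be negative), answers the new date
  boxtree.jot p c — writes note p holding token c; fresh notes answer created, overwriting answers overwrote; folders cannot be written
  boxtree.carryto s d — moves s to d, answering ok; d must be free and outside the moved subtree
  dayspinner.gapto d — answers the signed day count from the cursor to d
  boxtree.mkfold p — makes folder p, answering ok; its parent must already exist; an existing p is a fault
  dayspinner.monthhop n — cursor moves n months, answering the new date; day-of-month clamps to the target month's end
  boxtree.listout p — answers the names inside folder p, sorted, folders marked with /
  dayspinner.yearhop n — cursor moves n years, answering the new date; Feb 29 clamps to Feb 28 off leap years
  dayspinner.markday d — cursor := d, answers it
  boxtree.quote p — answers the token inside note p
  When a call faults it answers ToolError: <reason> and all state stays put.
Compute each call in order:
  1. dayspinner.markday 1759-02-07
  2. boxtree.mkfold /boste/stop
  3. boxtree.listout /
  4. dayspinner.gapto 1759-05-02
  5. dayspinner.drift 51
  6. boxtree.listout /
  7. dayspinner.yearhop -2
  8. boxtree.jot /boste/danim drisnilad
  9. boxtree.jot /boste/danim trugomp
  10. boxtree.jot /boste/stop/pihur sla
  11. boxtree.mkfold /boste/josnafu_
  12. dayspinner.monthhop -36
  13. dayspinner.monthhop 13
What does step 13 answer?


Next I call dayspinner.markday on 1759-02-07, — result: 1759-02-07.
Then boxtree.mkfold on /boste/stop, which returns ok.
I invoke boxtree.listout on /, and get [boste/].
Calling dayspinner.gapto on 1759-05-02, which returns 84.
Calling dayspinner.drift on 51, → 1759-03-30.
I use boxtree.listout on /, which returns [boste/].
Next I call dayspinner.yearhop on -2, and get 1757-03-30.
Calling boxtree.jot on /boste/danim, drisnilad, and observe created.
I try boxtree.jot on /boste/danim, trugomp, — result: overwrote.
I run boxtree.jot on /boste/stop/pihur, sla, and get created.
Calling boxtree.mkfold on /boste/josnafu_, yielding ok.
Next I call dayspinner.monthhop on -36: 1754-03-30.
I use dayspinner.monthhop on 13: 1755-04-30.

Answer: 1755-04-30


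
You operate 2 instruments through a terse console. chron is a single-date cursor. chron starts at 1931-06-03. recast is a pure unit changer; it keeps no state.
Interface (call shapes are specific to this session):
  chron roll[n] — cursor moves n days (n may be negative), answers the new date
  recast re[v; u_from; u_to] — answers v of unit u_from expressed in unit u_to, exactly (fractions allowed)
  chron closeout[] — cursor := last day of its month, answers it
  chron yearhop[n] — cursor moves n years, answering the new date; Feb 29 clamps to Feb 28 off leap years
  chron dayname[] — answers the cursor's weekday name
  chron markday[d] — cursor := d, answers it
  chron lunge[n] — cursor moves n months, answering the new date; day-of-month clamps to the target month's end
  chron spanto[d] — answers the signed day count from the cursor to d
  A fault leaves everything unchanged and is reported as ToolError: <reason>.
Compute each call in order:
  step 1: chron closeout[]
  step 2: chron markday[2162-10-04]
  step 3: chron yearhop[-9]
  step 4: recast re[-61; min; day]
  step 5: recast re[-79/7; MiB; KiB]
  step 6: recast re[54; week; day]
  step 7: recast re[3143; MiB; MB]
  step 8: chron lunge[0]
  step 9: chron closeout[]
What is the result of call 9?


Answer: 2153-10-31

Derivation:
==> chron closeout()
<== 1931-06-30
==> chron markday(d→2162-10-04)
<== 2162-10-04
==> chron yearhop(n→-9)
<== 2153-10-04
==> recast re(v→-61, u_from→min, u_to→day)
<== -61/1440
==> recast re(v→-79/7, u_from→MiB, u_to→KiB)
<== -80896/7
==> recast re(v→54, u_from→week, u_to→day)
<== 378
==> recast re(v→3143, u_from→MiB, u_to→MB)
<== 51494912/15625
==> chron lunge(n→0)
<== 2153-10-04
==> chron closeout()
<== 2153-10-31


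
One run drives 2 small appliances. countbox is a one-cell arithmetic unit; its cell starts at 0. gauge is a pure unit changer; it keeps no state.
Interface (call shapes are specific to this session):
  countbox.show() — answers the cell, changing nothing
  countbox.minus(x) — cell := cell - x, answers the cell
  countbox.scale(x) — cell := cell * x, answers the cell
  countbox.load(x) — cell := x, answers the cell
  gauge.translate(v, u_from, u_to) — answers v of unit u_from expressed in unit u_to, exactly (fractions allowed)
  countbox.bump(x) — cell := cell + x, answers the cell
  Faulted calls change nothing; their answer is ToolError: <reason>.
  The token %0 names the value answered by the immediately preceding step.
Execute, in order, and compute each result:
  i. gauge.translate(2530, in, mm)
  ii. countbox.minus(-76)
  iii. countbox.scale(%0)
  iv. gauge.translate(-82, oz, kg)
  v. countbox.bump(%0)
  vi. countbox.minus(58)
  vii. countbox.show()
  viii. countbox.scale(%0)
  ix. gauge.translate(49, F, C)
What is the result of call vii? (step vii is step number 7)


-> translate(v='2530', u_from='in', u_to='mm')
<- 64262
-> minus(x='-76')
<- 76
-> scale(x='%0')
<- 5776
-> translate(v='-82', u_from='oz', u_to='kg')
<- -1859728717/800000000
-> bump(x='%0')
<- 4618940271283/800000000
-> minus(x='58')
<- 4572540271283/800000000
-> show()
<- 4572540271283/800000000
-> scale(x='%0')
<- 20908124532504811234466089/640000000000000000
-> translate(v='49', u_from='F', u_to='C')
<- 85/9

Answer: 4572540271283/800000000


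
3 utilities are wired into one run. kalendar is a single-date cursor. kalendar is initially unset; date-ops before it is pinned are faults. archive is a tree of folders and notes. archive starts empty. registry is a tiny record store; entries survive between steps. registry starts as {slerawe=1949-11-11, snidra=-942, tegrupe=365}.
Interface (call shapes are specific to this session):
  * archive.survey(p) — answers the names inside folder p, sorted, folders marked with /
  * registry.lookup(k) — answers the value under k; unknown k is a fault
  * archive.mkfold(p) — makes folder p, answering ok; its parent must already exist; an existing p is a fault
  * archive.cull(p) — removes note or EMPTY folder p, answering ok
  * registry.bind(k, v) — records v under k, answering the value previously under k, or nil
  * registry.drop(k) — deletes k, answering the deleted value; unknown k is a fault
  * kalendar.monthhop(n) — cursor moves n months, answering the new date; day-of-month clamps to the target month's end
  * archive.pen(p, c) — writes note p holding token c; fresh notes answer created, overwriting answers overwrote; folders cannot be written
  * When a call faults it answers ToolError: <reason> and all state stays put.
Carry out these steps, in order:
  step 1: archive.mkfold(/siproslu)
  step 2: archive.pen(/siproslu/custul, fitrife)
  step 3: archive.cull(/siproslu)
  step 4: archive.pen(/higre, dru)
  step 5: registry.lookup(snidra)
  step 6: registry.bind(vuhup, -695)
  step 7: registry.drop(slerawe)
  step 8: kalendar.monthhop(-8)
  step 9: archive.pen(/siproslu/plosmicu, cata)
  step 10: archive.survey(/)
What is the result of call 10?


>> mkfold(p→/siproslu)
<< ok
>> pen(p→/siproslu/custul, c→fitrife)
<< created
>> cull(p→/siproslu)
<< ToolError: not empty
>> pen(p→/higre, c→dru)
<< created
>> lookup(k→snidra)
<< -942
>> bind(k→vuhup, v→-695)
<< nil
>> drop(k→slerawe)
<< 1949-11-11
>> monthhop(n→-8)
<< ToolError: no date set
>> pen(p→/siproslu/plosmicu, c→cata)
<< created
>> survey(p→/)
<< [higre, siproslu/]

Answer: [higre, siproslu/]


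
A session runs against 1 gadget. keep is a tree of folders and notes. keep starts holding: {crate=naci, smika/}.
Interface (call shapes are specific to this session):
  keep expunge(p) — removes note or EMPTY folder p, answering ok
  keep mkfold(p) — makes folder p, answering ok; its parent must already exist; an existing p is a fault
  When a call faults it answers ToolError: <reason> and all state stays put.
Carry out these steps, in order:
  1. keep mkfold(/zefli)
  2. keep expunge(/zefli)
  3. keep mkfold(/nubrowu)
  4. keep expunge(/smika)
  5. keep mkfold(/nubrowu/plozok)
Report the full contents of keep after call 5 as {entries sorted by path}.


CALL keep mkfold[p=/zefli]
RET  ok
CALL keep expunge[p=/zefli]
RET  ok
CALL keep mkfold[p=/nubrowu]
RET  ok
CALL keep expunge[p=/smika]
RET  ok
CALL keep mkfold[p=/nubrowu/plozok]
RET  ok

Answer: {crate=naci, nubrowu/, nubrowu/plozok/}


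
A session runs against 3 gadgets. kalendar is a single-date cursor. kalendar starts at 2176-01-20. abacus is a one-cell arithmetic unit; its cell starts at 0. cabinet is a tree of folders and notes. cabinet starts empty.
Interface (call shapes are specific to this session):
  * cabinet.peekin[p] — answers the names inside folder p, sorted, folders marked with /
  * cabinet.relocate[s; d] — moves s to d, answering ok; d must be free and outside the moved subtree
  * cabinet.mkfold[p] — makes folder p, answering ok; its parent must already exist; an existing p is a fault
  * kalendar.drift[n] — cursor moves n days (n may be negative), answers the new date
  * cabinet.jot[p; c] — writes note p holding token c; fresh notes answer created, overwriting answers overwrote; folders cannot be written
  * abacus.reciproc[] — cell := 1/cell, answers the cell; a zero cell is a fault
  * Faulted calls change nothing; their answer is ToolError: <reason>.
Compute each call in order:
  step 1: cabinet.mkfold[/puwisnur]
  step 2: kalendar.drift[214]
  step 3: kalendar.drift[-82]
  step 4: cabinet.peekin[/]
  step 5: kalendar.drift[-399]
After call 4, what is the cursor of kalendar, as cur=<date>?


Answer: cur=2176-05-31

Derivation:
$ cabinet.mkfold /puwisnur
:: ok
$ kalendar.drift 214
:: 2176-08-21
$ kalendar.drift -82
:: 2176-05-31
$ cabinet.peekin /
:: [puwisnur/]
$ kalendar.drift -399
:: 2175-04-28


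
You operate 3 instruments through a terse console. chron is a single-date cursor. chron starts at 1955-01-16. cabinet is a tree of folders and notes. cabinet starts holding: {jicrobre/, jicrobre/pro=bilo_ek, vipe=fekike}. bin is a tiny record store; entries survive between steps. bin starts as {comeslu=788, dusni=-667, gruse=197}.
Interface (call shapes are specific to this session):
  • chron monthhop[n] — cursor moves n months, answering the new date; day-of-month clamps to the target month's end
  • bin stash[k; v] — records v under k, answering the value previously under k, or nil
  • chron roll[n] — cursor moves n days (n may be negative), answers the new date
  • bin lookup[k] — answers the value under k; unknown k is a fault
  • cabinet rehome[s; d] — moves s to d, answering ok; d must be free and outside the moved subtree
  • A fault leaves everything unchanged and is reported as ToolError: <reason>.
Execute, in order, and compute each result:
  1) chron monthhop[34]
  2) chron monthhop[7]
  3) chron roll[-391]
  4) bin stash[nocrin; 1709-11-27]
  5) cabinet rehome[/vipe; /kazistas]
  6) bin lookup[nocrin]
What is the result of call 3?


Answer: 1957-05-21

Derivation:
·→ chron monthhop(n='34')
·← 1957-11-16
·→ chron monthhop(n='7')
·← 1958-06-16
·→ chron roll(n='-391')
·← 1957-05-21
·→ bin stash(k='nocrin', v='1709-11-27')
·← nil
·→ cabinet rehome(s='/vipe', d='/kazistas')
·← ok
·→ bin lookup(k='nocrin')
·← 1709-11-27


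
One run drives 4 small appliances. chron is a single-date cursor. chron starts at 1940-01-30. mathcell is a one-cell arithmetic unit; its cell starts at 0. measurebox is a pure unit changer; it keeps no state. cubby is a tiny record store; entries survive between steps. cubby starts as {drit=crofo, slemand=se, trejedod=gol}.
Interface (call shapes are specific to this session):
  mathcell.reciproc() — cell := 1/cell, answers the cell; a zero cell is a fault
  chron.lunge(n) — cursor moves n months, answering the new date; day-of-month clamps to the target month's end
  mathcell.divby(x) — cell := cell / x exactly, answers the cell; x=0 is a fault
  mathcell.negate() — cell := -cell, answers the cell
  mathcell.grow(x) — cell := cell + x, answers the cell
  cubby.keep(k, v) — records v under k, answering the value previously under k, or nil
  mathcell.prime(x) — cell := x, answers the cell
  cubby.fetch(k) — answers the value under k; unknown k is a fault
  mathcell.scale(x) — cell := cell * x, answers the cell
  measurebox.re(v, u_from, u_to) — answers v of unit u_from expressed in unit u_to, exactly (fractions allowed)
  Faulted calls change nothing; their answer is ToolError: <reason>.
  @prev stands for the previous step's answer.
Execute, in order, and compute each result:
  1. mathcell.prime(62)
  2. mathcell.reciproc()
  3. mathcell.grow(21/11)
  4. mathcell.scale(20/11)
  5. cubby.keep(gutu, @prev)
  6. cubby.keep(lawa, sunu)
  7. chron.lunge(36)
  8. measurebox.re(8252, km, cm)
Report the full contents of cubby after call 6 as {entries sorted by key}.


Answer: {drit=crofo, gutu=13130/3751, lawa=sunu, slemand=se, trejedod=gol}

Derivation:
-- mathcell.prime(62) == 62
-- mathcell.reciproc() == 1/62
-- mathcell.grow(21/11) == 1313/682
-- mathcell.scale(20/11) == 13130/3751
-- cubby.keep(gutu, @prev) == nil
-- cubby.keep(lawa, sunu) == nil
-- chron.lunge(36) == 1943-01-30
-- measurebox.re(8252, km, cm) == 825200000


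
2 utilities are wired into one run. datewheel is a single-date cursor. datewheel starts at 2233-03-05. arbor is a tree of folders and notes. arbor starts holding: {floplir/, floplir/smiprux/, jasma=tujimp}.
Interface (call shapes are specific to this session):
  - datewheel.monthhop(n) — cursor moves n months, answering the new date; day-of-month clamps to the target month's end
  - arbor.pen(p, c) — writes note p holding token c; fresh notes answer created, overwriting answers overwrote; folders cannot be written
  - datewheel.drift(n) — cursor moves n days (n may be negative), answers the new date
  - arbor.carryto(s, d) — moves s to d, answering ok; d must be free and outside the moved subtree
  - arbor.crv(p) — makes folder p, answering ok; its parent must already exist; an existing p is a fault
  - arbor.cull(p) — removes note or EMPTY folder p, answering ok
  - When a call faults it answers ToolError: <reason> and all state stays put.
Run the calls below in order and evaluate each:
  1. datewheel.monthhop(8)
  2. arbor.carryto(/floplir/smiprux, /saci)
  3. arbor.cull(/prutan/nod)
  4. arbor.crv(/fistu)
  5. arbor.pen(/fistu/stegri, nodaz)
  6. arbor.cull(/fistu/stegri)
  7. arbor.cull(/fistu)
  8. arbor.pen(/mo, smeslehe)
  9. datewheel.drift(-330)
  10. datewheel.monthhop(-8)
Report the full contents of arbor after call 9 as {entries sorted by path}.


Answer: {floplir/, jasma=tujimp, mo=smeslehe, saci/}

Derivation:
-> datewheel.monthhop(n=8)
<- 2233-11-05
-> arbor.carryto(s=/floplir/smiprux, d=/saci)
<- ok
-> arbor.cull(p=/prutan/nod)
<- ToolError: not found
-> arbor.crv(p=/fistu)
<- ok
-> arbor.pen(p=/fistu/stegri, c=nodaz)
<- created
-> arbor.cull(p=/fistu/stegri)
<- ok
-> arbor.cull(p=/fistu)
<- ok
-> arbor.pen(p=/mo, c=smeslehe)
<- created
-> datewheel.drift(n=-330)
<- 2232-12-10
-> datewheel.monthhop(n=-8)
<- 2232-04-10


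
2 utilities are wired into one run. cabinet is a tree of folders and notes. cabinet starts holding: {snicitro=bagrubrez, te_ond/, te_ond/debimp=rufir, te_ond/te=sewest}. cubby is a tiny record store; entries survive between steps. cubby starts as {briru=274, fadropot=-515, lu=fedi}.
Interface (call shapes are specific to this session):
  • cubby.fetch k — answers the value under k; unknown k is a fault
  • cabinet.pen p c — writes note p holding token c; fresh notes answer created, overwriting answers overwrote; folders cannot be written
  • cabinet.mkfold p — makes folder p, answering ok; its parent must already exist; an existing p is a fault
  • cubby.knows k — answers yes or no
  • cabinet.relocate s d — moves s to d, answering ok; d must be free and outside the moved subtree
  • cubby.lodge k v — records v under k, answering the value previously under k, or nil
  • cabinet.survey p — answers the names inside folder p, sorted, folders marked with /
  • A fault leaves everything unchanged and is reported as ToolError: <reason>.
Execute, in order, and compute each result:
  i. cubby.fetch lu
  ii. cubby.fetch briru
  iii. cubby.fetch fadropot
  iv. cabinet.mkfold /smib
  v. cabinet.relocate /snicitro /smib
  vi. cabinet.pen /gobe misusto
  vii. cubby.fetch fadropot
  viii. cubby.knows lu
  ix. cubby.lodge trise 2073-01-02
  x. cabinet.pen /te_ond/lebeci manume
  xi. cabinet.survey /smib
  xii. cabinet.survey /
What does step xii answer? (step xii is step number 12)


Answer: [gobe, smib/, snicitro, te_ond/]

Derivation:
CALL fetch[k: lu]
RET  fedi
CALL fetch[k: briru]
RET  274
CALL fetch[k: fadropot]
RET  -515
CALL mkfold[p: /smib]
RET  ok
CALL relocate[s: /snicitro; d: /smib]
RET  ToolError: exists
CALL pen[p: /gobe; c: misusto]
RET  created
CALL fetch[k: fadropot]
RET  -515
CALL knows[k: lu]
RET  yes
CALL lodge[k: trise; v: 2073-01-02]
RET  nil
CALL pen[p: /te_ond/lebeci; c: manume]
RET  created
CALL survey[p: /smib]
RET  []
CALL survey[p: /]
RET  [gobe, smib/, snicitro, te_ond/]


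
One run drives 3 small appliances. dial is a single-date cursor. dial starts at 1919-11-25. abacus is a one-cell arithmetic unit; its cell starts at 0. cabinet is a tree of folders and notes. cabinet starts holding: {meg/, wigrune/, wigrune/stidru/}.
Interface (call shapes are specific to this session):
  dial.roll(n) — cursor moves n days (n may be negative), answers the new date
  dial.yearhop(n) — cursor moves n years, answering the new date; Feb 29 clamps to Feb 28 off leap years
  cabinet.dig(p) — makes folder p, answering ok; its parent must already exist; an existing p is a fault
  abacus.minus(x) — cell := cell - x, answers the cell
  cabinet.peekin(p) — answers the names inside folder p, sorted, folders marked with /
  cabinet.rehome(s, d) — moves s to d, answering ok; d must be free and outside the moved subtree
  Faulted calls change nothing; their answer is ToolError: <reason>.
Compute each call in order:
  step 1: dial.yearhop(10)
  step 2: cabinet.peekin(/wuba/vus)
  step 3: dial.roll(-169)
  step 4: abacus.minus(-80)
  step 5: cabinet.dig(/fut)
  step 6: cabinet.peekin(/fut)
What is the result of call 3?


-> yearhop(10)
<- 1929-11-25
-> peekin(/wuba/vus)
<- ToolError: not found
-> roll(-169)
<- 1929-06-09
-> minus(-80)
<- 80
-> dig(/fut)
<- ok
-> peekin(/fut)
<- []

Answer: 1929-06-09


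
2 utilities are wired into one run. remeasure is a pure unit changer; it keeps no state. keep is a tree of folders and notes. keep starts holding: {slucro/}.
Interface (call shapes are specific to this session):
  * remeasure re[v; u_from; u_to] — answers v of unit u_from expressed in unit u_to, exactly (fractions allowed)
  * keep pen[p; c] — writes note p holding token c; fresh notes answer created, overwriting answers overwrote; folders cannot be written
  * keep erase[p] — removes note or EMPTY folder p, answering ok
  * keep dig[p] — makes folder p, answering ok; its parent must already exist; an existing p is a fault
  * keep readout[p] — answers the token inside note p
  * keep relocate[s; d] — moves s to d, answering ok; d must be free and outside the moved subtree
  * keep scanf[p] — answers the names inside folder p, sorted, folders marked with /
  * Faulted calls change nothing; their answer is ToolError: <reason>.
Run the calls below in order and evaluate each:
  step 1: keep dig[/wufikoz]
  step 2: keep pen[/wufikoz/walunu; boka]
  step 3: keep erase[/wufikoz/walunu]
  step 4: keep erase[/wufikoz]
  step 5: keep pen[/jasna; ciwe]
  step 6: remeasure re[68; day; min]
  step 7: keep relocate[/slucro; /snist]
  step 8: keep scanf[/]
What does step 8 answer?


Answer: [jasna, snist/]

Derivation:
I use keep dig with p=/wufikoz: ok.
I try keep pen with p=/wufikoz/walunu, c=boka, — result: created.
Then keep erase with p=/wufikoz/walunu, and get ok.
Now I run keep erase with p=/wufikoz, and get ok.
Now I run keep pen with p=/jasna, c=ciwe, and observe created.
Next I call remeasure re with v=68, u_from=day, u_to=min: 97920.
I run keep relocate with s=/slucro, d=/snist, and see ok.
I run keep scanf with p=/, and get [jasna, snist/].
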